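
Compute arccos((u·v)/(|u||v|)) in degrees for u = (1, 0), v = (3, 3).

With u = (1, 0), v = (3, 3):
u·v = 1·3 + 0·3 = 3 + 0 = 3.
|u| = √(1² + 0²) = √1, |v| = √(3² + 3²) = √18, so |u||v| = √(1·18) = √18.
cos θ = (u·v)/(|u||v|) = 3/√18 ≈ 0.707107
θ = arccos(0.707107) ≈ 45°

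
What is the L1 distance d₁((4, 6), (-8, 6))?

Σ|x_i - y_i| = |4 - (-8)| + |6 - 6| = 12 + 0 = 12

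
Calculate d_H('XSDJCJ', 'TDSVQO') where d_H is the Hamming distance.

Differing positions: 1, 2, 3, 4, 5, 6. Hamming distance = 6.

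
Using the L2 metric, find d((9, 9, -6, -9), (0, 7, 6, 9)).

√(Σ(x_i - y_i)²) = √((9 - 0)² + (9 - 7)² + (-6 - 6)² + (-9 - 9)²)
= √(9² + 2² + (-12)² + (-18)²) = √(81 + 4 + 144 + 324) = √553 ≈ 23.516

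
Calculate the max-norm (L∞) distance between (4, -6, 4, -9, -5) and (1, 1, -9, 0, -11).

max(|x_i - y_i|) = max(|4 - 1|, |-6 - 1|, |4 - (-9)|, |-9 - 0|, |-5 - (-11)|) = max(3, 7, 13, 9, 6) = 13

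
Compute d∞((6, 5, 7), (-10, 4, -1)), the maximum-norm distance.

max(|x_i - y_i|) = max(|6 - (-10)|, |5 - 4|, |7 - (-1)|) = max(16, 1, 8) = 16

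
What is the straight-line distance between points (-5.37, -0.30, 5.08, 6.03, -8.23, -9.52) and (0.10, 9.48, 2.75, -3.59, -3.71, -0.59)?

√(Σ(x_i - y_i)²) = √((-5.37 - 0.1)² + (-0.3 - 9.48)² + (5.08 - 2.75)² + (6.03 - (-3.59))² + (-8.23 - (-3.71))² + (-9.52 - (-0.59))²)
= √((-5.47)² + (-9.78)² + 2.33² + 9.62² + (-4.52)² + (-8.93)²) = √(29.9209 + 95.6484 + 5.4289 + 92.5444 + 20.4304 + 79.7449) = √323.7179 ≈ 17.9922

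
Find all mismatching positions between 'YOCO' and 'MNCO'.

Differing positions: 1, 2. Hamming distance = 2.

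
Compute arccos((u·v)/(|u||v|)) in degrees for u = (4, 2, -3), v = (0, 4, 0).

With u = (4, 2, -3), v = (0, 4, 0):
u·v = 4·0 + 2·4 + (-3)·0 = 0 + 8 + 0 = 8.
|u| = √(4² + 2² + (-3)²) = √29, |v| = √(0² + 4² + 0²) = √16, so |u||v| = √(29·16) = √464.
cos θ = (u·v)/(|u||v|) = 8/√464 ≈ 0.371391
θ = arccos(0.371391) ≈ 68.2°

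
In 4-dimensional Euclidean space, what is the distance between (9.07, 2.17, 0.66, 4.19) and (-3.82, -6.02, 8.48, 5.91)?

√(Σ(x_i - y_i)²) = √((9.07 - (-3.82))² + (2.17 - (-6.02))² + (0.66 - 8.48)² + (4.19 - 5.91)²)
= √(12.89² + 8.19² + (-7.82)² + (-1.72)²) = √(166.1521 + 67.0761 + 61.1524 + 2.9584) = √297.339 ≈ 17.2435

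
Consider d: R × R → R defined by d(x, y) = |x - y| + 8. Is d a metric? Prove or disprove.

No. d fails identity of indiscernibles (specifically d(x,x) = 0): d(8, 8) = |8 - 8| + 8 = 0 + 8 = 8 ≠ 0.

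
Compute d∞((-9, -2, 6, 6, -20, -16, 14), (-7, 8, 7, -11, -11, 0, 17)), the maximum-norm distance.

max(|x_i - y_i|) = max(|-9 - (-7)|, |-2 - 8|, |6 - 7|, |6 - (-11)|, |-20 - (-11)|, |-16 - 0|, |14 - 17|) = max(2, 10, 1, 17, 9, 16, 3) = 17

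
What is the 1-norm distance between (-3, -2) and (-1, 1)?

Σ|x_i - y_i| = |-3 - (-1)| + |-2 - 1| = 2 + 3 = 5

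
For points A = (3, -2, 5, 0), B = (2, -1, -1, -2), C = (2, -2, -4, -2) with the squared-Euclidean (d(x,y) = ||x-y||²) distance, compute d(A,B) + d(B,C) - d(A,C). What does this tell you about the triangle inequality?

d(A,B) = 1² + 1² + 6² + 2² = 42, d(B,C) = 0² + 1² + 3² + 0² = 10, d(A,C) = 1² + 0² + 9² + 2² = 86.
d(A,B) + d(B,C) - d(A,C) = 42 + 10 - 86 = 52 - 86 = -34. This is < 0, so the triangle inequality FAILS for these points (squared-Euclidean is not a metric).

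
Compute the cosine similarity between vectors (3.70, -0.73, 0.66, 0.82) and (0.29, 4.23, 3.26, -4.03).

With u = (3.70, -0.73, 0.66, 0.82), v = (0.29, 4.23, 3.26, -4.03):
u·v = 3.7·0.29 + (-0.73)·4.23 + 0.66·3.26 + 0.82·(-4.03) = 1.073 + (-3.0879) + 2.1516 + (-3.3046) = -3.1679.
|u| = √(3.7² + (-0.73)² + 0.66² + 0.82²) = √(13.69 + 0.5329 + 0.4356 + 0.6724) = √15.3309, |v| = √(0.29² + 4.23² + 3.26² + (-4.03)²) = √(0.0841 + 17.8929 + 10.6276 + 16.2409) = √44.8455.
cos θ = (u·v)/(|u||v|) = -3.1679/(√15.3309·√44.8455) ≈ -0.1208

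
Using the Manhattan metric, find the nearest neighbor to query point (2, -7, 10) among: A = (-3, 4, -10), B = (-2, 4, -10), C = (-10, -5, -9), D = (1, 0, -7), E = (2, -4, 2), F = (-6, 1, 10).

Distances: d(A) = 36, d(B) = 35, d(C) = 33, d(D) = 25, d(E) = 11, d(F) = 16. Nearest: E = (2, -4, 2) with distance 11.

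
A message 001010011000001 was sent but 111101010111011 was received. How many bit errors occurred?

Differing positions: 1, 2, 4, 5, 6, 9, 10, 11, 12, 14. Hamming distance = 10.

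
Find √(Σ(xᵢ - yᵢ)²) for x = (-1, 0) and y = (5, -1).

√(Σ(x_i - y_i)²) = √((-1 - 5)² + (0 - (-1))²)
= √((-6)² + 1²) = √(36 + 1) = √37 ≈ 6.0828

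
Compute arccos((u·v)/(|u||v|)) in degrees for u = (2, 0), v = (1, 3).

With u = (2, 0), v = (1, 3):
u·v = 2·1 + 0·3 = 2 + 0 = 2.
|u| = √(2² + 0²) = √4, |v| = √(1² + 3²) = √10, so |u||v| = √(4·10) = √40.
cos θ = (u·v)/(|u||v|) = 2/√40 ≈ 0.316228
θ = arccos(0.316228) ≈ 71.57°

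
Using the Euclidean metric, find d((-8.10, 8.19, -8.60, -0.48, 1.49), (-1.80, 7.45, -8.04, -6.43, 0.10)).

√(Σ(x_i - y_i)²) = √((-8.1 - (-1.8))² + (8.19 - 7.45)² + (-8.6 - (-8.04))² + (-0.48 - (-6.43))² + (1.49 - 0.1)²)
= √((-6.3)² + 0.74² + (-0.56)² + 5.95² + 1.39²) = √(39.69 + 0.5476 + 0.3136 + 35.4025 + 1.9321) = √77.8858 ≈ 8.8253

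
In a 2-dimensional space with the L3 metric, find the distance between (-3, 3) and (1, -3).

(Σ|x_i - y_i|^3)^(1/3) = (|-3 - 1|^3 + |3 - (-3)|^3)^(1/3)
= (4^3 + 6^3)^(1/3) = (64 + 216)^(1/3) = (280)^(1/3) ≈ 6.5421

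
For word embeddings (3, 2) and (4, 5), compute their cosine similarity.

With u = (3, 2), v = (4, 5):
u·v = 3·4 + 2·5 = 12 + 10 = 22.
|u| = √(3² + 2²) = √13, |v| = √(4² + 5²) = √41, so |u||v| = √(13·41) = √533.
cos θ = (u·v)/(|u||v|) = 22/√533 ≈ 0.9529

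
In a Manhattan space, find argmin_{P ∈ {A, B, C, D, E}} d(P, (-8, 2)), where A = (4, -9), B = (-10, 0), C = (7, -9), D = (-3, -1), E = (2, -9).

Distances: d(A) = 23, d(B) = 4, d(C) = 26, d(D) = 8, d(E) = 21. Nearest: B = (-10, 0) with distance 4.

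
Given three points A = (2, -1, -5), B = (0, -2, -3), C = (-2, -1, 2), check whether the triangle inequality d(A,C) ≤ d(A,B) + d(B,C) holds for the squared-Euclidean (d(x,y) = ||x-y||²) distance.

d(A,B) = 2² + 1² + 2² = 9, d(B,C) = 2² + 1² + 5² = 30, d(A,C) = 4² + 0² + 7² = 65.
d(A,C) = 65 > 9 + 30 = 39. Triangle inequality is VIOLATED. (Squared-Euclidean is not a metric — this is a counterexample.)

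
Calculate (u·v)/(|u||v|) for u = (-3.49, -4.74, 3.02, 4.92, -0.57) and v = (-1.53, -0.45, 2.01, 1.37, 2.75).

With u = (-3.49, -4.74, 3.02, 4.92, -0.57), v = (-1.53, -0.45, 2.01, 1.37, 2.75):
u·v = (-3.49)·(-1.53) + (-4.74)·(-0.45) + 3.02·2.01 + 4.92·1.37 + (-0.57)·2.75 = 5.3397 + 2.133 + 6.0702 + 6.7404 + (-1.5675) = 18.7158.
|u| = √((-3.49)² + (-4.74)² + 3.02² + 4.92² + (-0.57)²) = √(12.1801 + 22.4676 + 9.1204 + 24.2064 + 0.3249) = √68.2994, |v| = √((-1.53)² + (-0.45)² + 2.01² + 1.37² + 2.75²) = √(2.3409 + 0.2025 + 4.0401 + 1.8769 + 7.5625) = √16.0229.
cos θ = (u·v)/(|u||v|) = 18.7158/(√68.2994·√16.0229) ≈ 0.5658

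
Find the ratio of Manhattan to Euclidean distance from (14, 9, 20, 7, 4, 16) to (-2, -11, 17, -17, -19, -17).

L1 = |14 - (-2)| + |9 - (-11)| + |20 - 17| + |7 - (-17)| + |4 - (-19)| + |16 - (-17)| = 16 + 20 + 3 + 24 + 23 + 33 = 119
L2 = √(16² + 20² + 3² + 24² + 23² + 33²) = √2859 ≈ 53.4696
L1 ≥ L2 always (equality iff movement is along one axis); L1 > L2 here.
Ratio L1/L2 = 119/√2859 ≈ 2.2256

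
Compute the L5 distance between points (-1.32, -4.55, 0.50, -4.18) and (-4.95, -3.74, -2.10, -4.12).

(Σ|x_i - y_i|^5)^(1/5) = (|-1.32 - (-4.95)|^5 + |-4.55 - (-3.74)|^5 + |0.5 - (-2.1)|^5 + |-4.18 - (-4.12)|^5)^(1/5)
= (3.63^5 + 0.81^5 + 2.6^5 + 0.06^5)^(1/5) ≈ (630.2794 + 0.3487 + 118.8138 + 0)^(1/5) = (749.4419)^(1/5) ≈ 3.7579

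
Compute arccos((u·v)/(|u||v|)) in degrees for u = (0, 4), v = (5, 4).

With u = (0, 4), v = (5, 4):
u·v = 0·5 + 4·4 = 0 + 16 = 16.
|u| = √(0² + 4²) = √16, |v| = √(5² + 4²) = √41, so |u||v| = √(16·41) = √656.
cos θ = (u·v)/(|u||v|) = 16/√656 ≈ 0.624695
θ = arccos(0.624695) ≈ 51.34°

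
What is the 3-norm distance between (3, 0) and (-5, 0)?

(Σ|x_i - y_i|^3)^(1/3) = (|3 - (-5)|^3 + |0 - 0|^3)^(1/3)
= (8^3 + 0^3)^(1/3) = (512 + 0)^(1/3) = (512)^(1/3) = 8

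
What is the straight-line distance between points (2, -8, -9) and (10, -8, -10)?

√(Σ(x_i - y_i)²) = √((2 - 10)² + (-8 - (-8))² + (-9 - (-10))²)
= √((-8)² + 0² + 1²) = √(64 + 0 + 1) = √65 ≈ 8.0623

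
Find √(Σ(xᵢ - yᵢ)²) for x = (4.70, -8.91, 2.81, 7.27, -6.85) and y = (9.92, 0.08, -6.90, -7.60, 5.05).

√(Σ(x_i - y_i)²) = √((4.7 - 9.92)² + (-8.91 - 0.08)² + (2.81 - (-6.9))² + (7.27 - (-7.6))² + (-6.85 - 5.05)²)
= √((-5.22)² + (-8.99)² + 9.71² + 14.87² + (-11.9)²) = √(27.2484 + 80.8201 + 94.2841 + 221.1169 + 141.61) = √565.0795 ≈ 23.7714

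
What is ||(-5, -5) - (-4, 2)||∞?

max(|x_i - y_i|) = max(|-5 - (-4)|, |-5 - 2|) = max(1, 7) = 7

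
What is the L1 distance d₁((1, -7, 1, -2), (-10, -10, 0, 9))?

Σ|x_i - y_i| = |1 - (-10)| + |-7 - (-10)| + |1 - 0| + |-2 - 9| = 11 + 3 + 1 + 11 = 26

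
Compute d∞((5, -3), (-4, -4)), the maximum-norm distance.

max(|x_i - y_i|) = max(|5 - (-4)|, |-3 - (-4)|) = max(9, 1) = 9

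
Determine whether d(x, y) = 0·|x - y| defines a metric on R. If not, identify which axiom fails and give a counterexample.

No. With c = 0, d(x,y) = 0 for all x, y. This fails identity of indiscernibles: d(4, 11) = 0 but 4 ≠ 11.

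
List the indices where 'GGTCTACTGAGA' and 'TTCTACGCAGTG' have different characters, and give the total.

Differing positions: 1, 2, 3, 4, 5, 6, 7, 8, 9, 10, 11, 12. Hamming distance = 12.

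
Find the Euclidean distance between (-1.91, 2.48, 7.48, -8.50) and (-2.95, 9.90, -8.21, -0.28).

√(Σ(x_i - y_i)²) = √((-1.91 - (-2.95))² + (2.48 - 9.9)² + (7.48 - (-8.21))² + (-8.5 - (-0.28))²)
= √(1.04² + (-7.42)² + 15.69² + (-8.22)²) = √(1.0816 + 55.0564 + 246.1761 + 67.5684) = √369.8825 ≈ 19.2323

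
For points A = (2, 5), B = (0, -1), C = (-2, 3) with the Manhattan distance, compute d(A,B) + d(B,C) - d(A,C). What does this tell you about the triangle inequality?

d(A,B) = 2 + 6 = 8, d(B,C) = 2 + 4 = 6, d(A,C) = 4 + 2 = 6.
d(A,B) + d(B,C) - d(A,C) = 8 + 6 - 6 = 14 - 6 = 8. This is ≥ 0, so the triangle inequality holds for these points.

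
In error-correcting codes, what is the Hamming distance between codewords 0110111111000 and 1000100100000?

Differing positions: 1, 2, 3, 6, 7, 9, 10. Hamming distance = 7.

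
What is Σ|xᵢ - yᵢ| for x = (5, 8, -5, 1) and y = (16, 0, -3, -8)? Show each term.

Σ|x_i - y_i| = |5 - 16| + |8 - 0| + |-5 - (-3)| + |1 - (-8)| = 11 + 8 + 2 + 9 = 30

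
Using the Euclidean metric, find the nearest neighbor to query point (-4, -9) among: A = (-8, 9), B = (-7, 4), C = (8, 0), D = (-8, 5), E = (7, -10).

Distances: d(A) ≈ 18.4391, d(B) ≈ 13.3417, d(C) = 15, d(D) ≈ 14.5602, d(E) ≈ 11.0454. Nearest: E = (7, -10) with distance 11.0454.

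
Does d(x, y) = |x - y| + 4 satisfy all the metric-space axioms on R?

No. d fails identity of indiscernibles (specifically d(x,x) = 0): d(4, 4) = |4 - 4| + 4 = 0 + 4 = 4 ≠ 0.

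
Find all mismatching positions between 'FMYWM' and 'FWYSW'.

Differing positions: 2, 4, 5. Hamming distance = 3.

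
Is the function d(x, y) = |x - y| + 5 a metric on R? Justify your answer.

No. d fails identity of indiscernibles (specifically d(x,x) = 0): d(3, 3) = |3 - 3| + 5 = 0 + 5 = 5 ≠ 0.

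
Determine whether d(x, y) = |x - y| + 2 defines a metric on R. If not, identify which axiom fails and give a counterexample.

No. d fails identity of indiscernibles (specifically d(x,x) = 0): d(-5, -5) = |-5 - (-5)| + 2 = 0 + 2 = 2 ≠ 0.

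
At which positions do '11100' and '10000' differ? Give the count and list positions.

Differing positions: 2, 3. Hamming distance = 2.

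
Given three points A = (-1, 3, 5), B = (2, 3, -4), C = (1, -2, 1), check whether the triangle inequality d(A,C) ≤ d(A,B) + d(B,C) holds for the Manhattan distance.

d(A,B) = 3 + 0 + 9 = 12, d(B,C) = 1 + 5 + 5 = 11, d(A,C) = 2 + 5 + 4 = 11.
d(A,C) = 11 ≤ 12 + 11 = 23. Triangle inequality is satisfied.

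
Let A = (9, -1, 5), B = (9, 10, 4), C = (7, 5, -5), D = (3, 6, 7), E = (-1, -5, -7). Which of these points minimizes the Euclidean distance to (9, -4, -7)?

Distances: d(A) ≈ 12.3693, d(B) ≈ 17.8045, d(C) ≈ 9.434, d(D) ≈ 18.2209, d(E) ≈ 10.0499. Nearest: C = (7, 5, -5) with distance 9.434.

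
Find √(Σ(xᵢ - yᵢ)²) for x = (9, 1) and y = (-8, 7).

√(Σ(x_i - y_i)²) = √((9 - (-8))² + (1 - 7)²)
= √(17² + (-6)²) = √(289 + 36) = √325 ≈ 18.0278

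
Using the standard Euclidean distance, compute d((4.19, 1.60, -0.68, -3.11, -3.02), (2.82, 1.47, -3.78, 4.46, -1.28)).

(Σ|x_i - y_i|^2)^(1/2) = (|4.19 - 2.82|^2 + |1.6 - 1.47|^2 + |-0.68 - (-3.78)|^2 + |-3.11 - 4.46|^2 + |-3.02 - (-1.28)|^2)^(1/2)
= (1.37^2 + 0.13^2 + 3.1^2 + 7.57^2 + 1.74^2)^(1/2) = (1.8769 + 0.0169 + 9.61 + 57.3049 + 3.0276)^(1/2) = (71.8363)^(1/2) ≈ 8.4756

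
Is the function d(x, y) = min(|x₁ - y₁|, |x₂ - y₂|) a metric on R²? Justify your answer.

No. d fails identity of indiscernibles: take x = (0, 0) and y = (0, 7). Then d(x,y) = min(|0 - 0|, |0 - 7|) = min(0, 7) = 0, yet x ≠ y.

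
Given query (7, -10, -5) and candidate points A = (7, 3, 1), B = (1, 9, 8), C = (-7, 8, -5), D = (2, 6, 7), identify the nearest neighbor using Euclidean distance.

Distances: d(A) ≈ 14.3178, d(B) ≈ 23.7908, d(C) ≈ 22.8035, d(D) ≈ 20.6155. Nearest: A = (7, 3, 1) with distance 14.3178.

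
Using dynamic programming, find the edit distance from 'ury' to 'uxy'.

Let D[i][j] be the edit distance between the first i characters of 'ury' and the first j characters of 'uxy', with D[i][0] = i, D[0][j] = j, and D[i][j] = D[i-1][j-1] if the characters match, else 1 + min(D[i-1][j], D[i][j-1], D[i-1][j-1]). Filling the table (rows: prefixes of 'ury', columns: prefixes of 'uxy'):
     ε  u  x  y
  ε  0  1  2  3
  u  1  0  1  2
  r  2  1  1  2
  y  3  2  2  1
The bottom-right entry gives D[3][3] = 1, so no sequence of fewer than 1 edit works. Backtracking through the table gives one optimal edit sequence (1 edit):
  ury → uxy (sub r→x @2)
Edit distance = 1.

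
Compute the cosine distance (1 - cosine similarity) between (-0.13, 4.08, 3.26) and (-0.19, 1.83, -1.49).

With u = (-0.13, 4.08, 3.26), v = (-0.19, 1.83, -1.49):
u·v = (-0.13)·(-0.19) + 4.08·1.83 + 3.26·(-1.49) = 0.0247 + 7.4664 + (-4.8574) = 2.6337.
|u| = √((-0.13)² + 4.08² + 3.26²) = √(0.0169 + 16.6464 + 10.6276) = √27.2909, |v| = √((-0.19)² + 1.83² + (-1.49)²) = √(0.0361 + 3.3489 + 2.2201) = √5.6051.
cos θ = (u·v)/(|u||v|) = 2.6337/(√27.2909·√5.6051) ≈ 0.2129
Cosine distance = 1 - cos θ ≈ 1 - 0.2129 = 0.7871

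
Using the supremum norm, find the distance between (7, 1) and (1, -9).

max(|x_i - y_i|) = max(|7 - 1|, |1 - (-9)|) = max(6, 10) = 10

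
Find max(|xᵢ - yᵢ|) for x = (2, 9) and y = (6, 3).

max(|x_i - y_i|) = max(|2 - 6|, |9 - 3|) = max(4, 6) = 6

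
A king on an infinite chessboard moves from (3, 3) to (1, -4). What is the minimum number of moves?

max(|x_i - y_i|) = max(|3 - 1|, |3 - (-4)|) = max(2, 7) = 7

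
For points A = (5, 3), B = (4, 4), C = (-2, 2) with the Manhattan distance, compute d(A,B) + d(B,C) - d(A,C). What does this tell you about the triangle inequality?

d(A,B) = 1 + 1 = 2, d(B,C) = 6 + 2 = 8, d(A,C) = 7 + 1 = 8.
d(A,B) + d(B,C) - d(A,C) = 2 + 8 - 8 = 10 - 8 = 2. This is ≥ 0, so the triangle inequality holds for these points.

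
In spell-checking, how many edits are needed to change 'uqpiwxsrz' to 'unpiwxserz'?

Let D[i][j] be the edit distance between the first i characters of 'uqpiwxsrz' and the first j characters of 'unpiwxserz', with D[i][0] = i, D[0][j] = j, and D[i][j] = D[i-1][j-1] if the characters match, else 1 + min(D[i-1][j], D[i][j-1], D[i-1][j-1]). Filling the table (rows: prefixes of 'uqpiwxsrz', columns: prefixes of 'unpiwxserz'):
     ε  u  n  p  i  w  x  s  e  r  z
  ε  0  1  2  3  4  5  6  7  8  9 10
  u  1  0  1  2  3  4  5  6  7  8  9
  q  2  1  1  2  3  4  5  6  7  8  9
  p  3  2  2  1  2  3  4  5  6  7  8
  i  4  3  3  2  1  2  3  4  5  6  7
  w  5  4  4  3  2  1  2  3  4  5  6
  x  6  5  5  4  3  2  1  2  3  4  5
  s  7  6  6  5  4  3  2  1  2  3  4
  r  8  7  7  6  5  4  3  2  2  2  3
  z  9  8  8  7  6  5  4  3  3  3  2
The bottom-right entry gives D[9][10] = 2, so no sequence of fewer than 2 edits works. Backtracking through the table gives one optimal edit sequence (2 edits):
  uqpiwxsrz → unpiwxsrz (sub q→n @2)
  unpiwxsrz → unpiwxserz (ins e @8)
Edit distance = 2.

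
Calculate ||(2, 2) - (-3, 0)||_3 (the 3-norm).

(Σ|x_i - y_i|^3)^(1/3) = (|2 - (-3)|^3 + |2 - 0|^3)^(1/3)
= (5^3 + 2^3)^(1/3) = (125 + 8)^(1/3) = (133)^(1/3) ≈ 5.1045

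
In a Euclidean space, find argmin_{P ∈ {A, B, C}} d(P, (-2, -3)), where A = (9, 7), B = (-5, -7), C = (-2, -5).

Distances: d(A) ≈ 14.8661, d(B) = 5, d(C) = 2. Nearest: C = (-2, -5) with distance 2.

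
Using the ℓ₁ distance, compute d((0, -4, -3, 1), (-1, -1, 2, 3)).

Σ|x_i - y_i| = |0 - (-1)| + |-4 - (-1)| + |-3 - 2| + |1 - 3| = 1 + 3 + 5 + 2 = 11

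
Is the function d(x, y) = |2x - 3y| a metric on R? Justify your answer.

No. d fails symmetry: d(9, 8) = |2·9 - 3·8| = |-6| = 6, but d(8, 9) = |2·8 - 3·9| = |-11| = 11. Since 6 ≠ 11, d(x,y) ≠ d(y,x) in general.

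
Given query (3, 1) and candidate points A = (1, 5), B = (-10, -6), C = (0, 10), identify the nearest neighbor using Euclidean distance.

Distances: d(A) ≈ 4.4721, d(B) ≈ 14.7648, d(C) ≈ 9.4868. Nearest: A = (1, 5) with distance 4.4721.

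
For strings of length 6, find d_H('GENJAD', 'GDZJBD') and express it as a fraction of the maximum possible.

Differing positions: 2, 3, 5. Hamming distance = 3. The maximum possible Hamming distance for length-6 strings is 6, so d_H/6 = 3/6 = 0.5.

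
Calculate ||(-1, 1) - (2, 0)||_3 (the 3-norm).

(Σ|x_i - y_i|^3)^(1/3) = (|-1 - 2|^3 + |1 - 0|^3)^(1/3)
= (3^3 + 1^3)^(1/3) = (27 + 1)^(1/3) = (28)^(1/3) ≈ 3.0366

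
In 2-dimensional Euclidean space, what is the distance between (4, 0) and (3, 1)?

√(Σ(x_i - y_i)²) = √((4 - 3)² + (0 - 1)²)
= √(1² + (-1)²) = √(1 + 1) = √2 ≈ 1.4142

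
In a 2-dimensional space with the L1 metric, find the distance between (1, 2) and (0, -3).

Σ|x_i - y_i| = |1 - 0| + |2 - (-3)| = 1 + 5 = 6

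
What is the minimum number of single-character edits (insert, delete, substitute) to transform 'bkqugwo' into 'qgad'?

Let D[i][j] be the edit distance between the first i characters of 'bkqugwo' and the first j characters of 'qgad', with D[i][0] = i, D[0][j] = j, and D[i][j] = D[i-1][j-1] if the characters match, else 1 + min(D[i-1][j], D[i][j-1], D[i-1][j-1]). Filling the table (rows: prefixes of 'bkqugwo', columns: prefixes of 'qgad'):
     ε  q  g  a  d
  ε  0  1  2  3  4
  b  1  1  2  3  4
  k  2  2  2  3  4
  q  3  2  3  3  4
  u  4  3  3  4  4
  g  5  4  3  4  5
  w  6  5  4  4  5
  o  7  6  5  5  5
The bottom-right entry gives D[7][4] = 5, so no sequence of fewer than 5 edits works. Backtracking through the table gives one optimal edit sequence (5 edits):
  bkqugwo → kqugwo (del b @1)
  kqugwo → qugwo (del k @1)
  qugwo → qgwo (del u @2)
  qgwo → qgao (sub w→a @3)
  qgao → qgad (sub o→d @4)
Edit distance = 5.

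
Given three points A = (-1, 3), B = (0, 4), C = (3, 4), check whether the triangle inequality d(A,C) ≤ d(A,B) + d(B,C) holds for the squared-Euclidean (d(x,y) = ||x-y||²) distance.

d(A,B) = 1² + 1² = 2, d(B,C) = 3² + 0² = 9, d(A,C) = 4² + 1² = 17.
d(A,C) = 17 > 2 + 9 = 11. Triangle inequality is VIOLATED. (Squared-Euclidean is not a metric — this is a counterexample.)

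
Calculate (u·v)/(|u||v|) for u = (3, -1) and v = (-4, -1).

With u = (3, -1), v = (-4, -1):
u·v = 3·(-4) + (-1)·(-1) = (-12) + 1 = -11.
|u| = √(3² + (-1)²) = √10, |v| = √((-4)² + (-1)²) = √17, so |u||v| = √(10·17) = √170.
cos θ = (u·v)/(|u||v|) = -11/√170 ≈ -0.8437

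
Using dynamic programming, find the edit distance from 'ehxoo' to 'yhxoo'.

Let D[i][j] be the edit distance between the first i characters of 'ehxoo' and the first j characters of 'yhxoo', with D[i][0] = i, D[0][j] = j, and D[i][j] = D[i-1][j-1] if the characters match, else 1 + min(D[i-1][j], D[i][j-1], D[i-1][j-1]). Filling the table (rows: prefixes of 'ehxoo', columns: prefixes of 'yhxoo'):
     ε  y  h  x  o  o
  ε  0  1  2  3  4  5
  e  1  1  2  3  4  5
  h  2  2  1  2  3  4
  x  3  3  2  1  2  3
  o  4  4  3  2  1  2
  o  5  5  4  3  2  1
The bottom-right entry gives D[5][5] = 1, so no sequence of fewer than 1 edit works. Backtracking through the table gives one optimal edit sequence (1 edit):
  ehxoo → yhxoo (sub e→y @1)
Edit distance = 1.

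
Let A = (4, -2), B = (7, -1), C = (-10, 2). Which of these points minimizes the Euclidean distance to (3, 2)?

Distances: d(A) ≈ 4.1231, d(B) = 5, d(C) = 13. Nearest: A = (4, -2) with distance 4.1231.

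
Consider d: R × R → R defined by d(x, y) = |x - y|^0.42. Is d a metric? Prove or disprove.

Yes. With 0 < p = 0.42 ≤ 1, d(x,y) = |x-y|^0.42 is a metric on R. Non-negativity and symmetry are immediate; |x-y|^0.42 = 0 ⟺ |x-y| = 0 ⟺ x = y. For the triangle inequality, the function t ↦ t^0.42 is subadditive on [0,∞) when p ≤ 1, so |x-z|^0.42 ≤ (|x-y| + |y-z|)^0.42 ≤ |x-y|^0.42 + |y-z|^0.42.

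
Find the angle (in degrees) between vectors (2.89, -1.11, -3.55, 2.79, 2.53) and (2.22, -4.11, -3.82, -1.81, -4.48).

With u = (2.89, -1.11, -3.55, 2.79, 2.53), v = (2.22, -4.11, -3.82, -1.81, -4.48):
u·v = 2.89·2.22 + (-1.11)·(-4.11) + (-3.55)·(-3.82) + 2.79·(-1.81) + 2.53·(-4.48) = 6.4158 + 4.5621 + 13.561 + (-5.0499) + (-11.3344) = 8.1546.
|u| = √(2.89² + (-1.11)² + (-3.55)² + 2.79² + 2.53²) = √(8.3521 + 1.2321 + 12.6025 + 7.7841 + 6.4009) = √36.3717, |v| = √(2.22² + (-4.11)² + (-3.82)² + (-1.81)² + (-4.48)²) = √(4.9284 + 16.8921 + 14.5924 + 3.2761 + 20.0704) = √59.7594.
cos θ = (u·v)/(|u||v|) = 8.1546/(√36.3717·√59.7594) ≈ 0.174911
θ = arccos(0.174911) ≈ 79.93°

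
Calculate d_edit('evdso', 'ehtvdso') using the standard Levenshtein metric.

Let D[i][j] be the edit distance between the first i characters of 'evdso' and the first j characters of 'ehtvdso', with D[i][0] = i, D[0][j] = j, and D[i][j] = D[i-1][j-1] if the characters match, else 1 + min(D[i-1][j], D[i][j-1], D[i-1][j-1]). Filling the table (rows: prefixes of 'evdso', columns: prefixes of 'ehtvdso'):
     ε  e  h  t  v  d  s  o
  ε  0  1  2  3  4  5  6  7
  e  1  0  1  2  3  4  5  6
  v  2  1  1  2  2  3  4  5
  d  3  2  2  2  3  2  3  4
  s  4  3  3  3  3  3  2  3
  o  5  4  4  4  4  4  3  2
The bottom-right entry gives D[5][7] = 2, so no sequence of fewer than 2 edits works. Backtracking through the table gives one optimal edit sequence (2 edits):
  evdso → ehvdso (ins h @2)
  ehvdso → ehtvdso (ins t @3)
Edit distance = 2.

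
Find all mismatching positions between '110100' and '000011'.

Differing positions: 1, 2, 4, 5, 6. Hamming distance = 5.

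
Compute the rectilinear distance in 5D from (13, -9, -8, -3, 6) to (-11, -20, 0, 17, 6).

Σ|x_i - y_i| = |13 - (-11)| + |-9 - (-20)| + |-8 - 0| + |-3 - 17| + |6 - 6| = 24 + 11 + 8 + 20 + 0 = 63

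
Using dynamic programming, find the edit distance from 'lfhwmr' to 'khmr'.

Let D[i][j] be the edit distance between the first i characters of 'lfhwmr' and the first j characters of 'khmr', with D[i][0] = i, D[0][j] = j, and D[i][j] = D[i-1][j-1] if the characters match, else 1 + min(D[i-1][j], D[i][j-1], D[i-1][j-1]). Filling the table (rows: prefixes of 'lfhwmr', columns: prefixes of 'khmr'):
     ε  k  h  m  r
  ε  0  1  2  3  4
  l  1  1  2  3  4
  f  2  2  2  3  4
  h  3  3  2  3  4
  w  4  4  3  3  4
  m  5  5  4  3  4
  r  6  6  5  4  3
The bottom-right entry gives D[6][4] = 3, so no sequence of fewer than 3 edits works. Backtracking through the table gives one optimal edit sequence (3 edits):
  lfhwmr → fhwmr (del l @1)
  fhwmr → khwmr (sub f→k @1)
  khwmr → khmr (del w @3)
Edit distance = 3.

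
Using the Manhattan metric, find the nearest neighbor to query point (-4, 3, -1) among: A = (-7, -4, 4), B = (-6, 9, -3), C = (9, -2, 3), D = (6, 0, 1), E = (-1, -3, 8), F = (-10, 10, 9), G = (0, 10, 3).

Distances: d(A) = 15, d(B) = 10, d(C) = 22, d(D) = 15, d(E) = 18, d(F) = 23, d(G) = 15. Nearest: B = (-6, 9, -3) with distance 10.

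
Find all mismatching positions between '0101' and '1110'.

Differing positions: 1, 3, 4. Hamming distance = 3.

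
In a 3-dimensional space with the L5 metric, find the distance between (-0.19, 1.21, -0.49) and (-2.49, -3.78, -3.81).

(Σ|x_i - y_i|^5)^(1/5) = (|-0.19 - (-2.49)|^5 + |1.21 - (-3.78)|^5 + |-0.49 - (-3.81)|^5)^(1/5)
= (2.3^5 + 4.99^5 + 3.32^5)^(1/5) ≈ (64.3634 + 3093.8748 + 403.3578)^(1/5) = (3561.596)^(1/5) ≈ 5.1325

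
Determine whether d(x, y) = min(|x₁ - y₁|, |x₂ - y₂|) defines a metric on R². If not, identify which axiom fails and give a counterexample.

No. d fails identity of indiscernibles: take x = (-5, 0) and y = (-5, 8). Then d(x,y) = min(|-5 - (-5)|, |0 - 8|) = min(0, 8) = 0, yet x ≠ y.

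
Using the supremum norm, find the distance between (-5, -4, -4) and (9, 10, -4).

max(|x_i - y_i|) = max(|-5 - 9|, |-4 - 10|, |-4 - (-4)|) = max(14, 14, 0) = 14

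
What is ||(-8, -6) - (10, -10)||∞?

max(|x_i - y_i|) = max(|-8 - 10|, |-6 - (-10)|) = max(18, 4) = 18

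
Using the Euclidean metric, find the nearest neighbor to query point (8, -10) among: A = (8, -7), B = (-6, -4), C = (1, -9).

Distances: d(A) = 3, d(B) ≈ 15.2315, d(C) ≈ 7.0711. Nearest: A = (8, -7) with distance 3.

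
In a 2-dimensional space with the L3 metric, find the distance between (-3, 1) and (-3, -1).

(Σ|x_i - y_i|^3)^(1/3) = (|-3 - (-3)|^3 + |1 - (-1)|^3)^(1/3)
= (0^3 + 2^3)^(1/3) = (0 + 8)^(1/3) = (8)^(1/3) = 2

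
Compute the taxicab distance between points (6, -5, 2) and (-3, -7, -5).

Σ|x_i - y_i| = |6 - (-3)| + |-5 - (-7)| + |2 - (-5)| = 9 + 2 + 7 = 18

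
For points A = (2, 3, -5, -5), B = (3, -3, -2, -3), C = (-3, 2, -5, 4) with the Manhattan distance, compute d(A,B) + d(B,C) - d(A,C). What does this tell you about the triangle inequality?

d(A,B) = 1 + 6 + 3 + 2 = 12, d(B,C) = 6 + 5 + 3 + 7 = 21, d(A,C) = 5 + 1 + 0 + 9 = 15.
d(A,B) + d(B,C) - d(A,C) = 12 + 21 - 15 = 33 - 15 = 18. This is ≥ 0, so the triangle inequality holds for these points.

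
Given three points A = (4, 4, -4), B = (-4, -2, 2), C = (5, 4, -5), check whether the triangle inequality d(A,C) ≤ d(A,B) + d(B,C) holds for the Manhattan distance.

d(A,B) = 8 + 6 + 6 = 20, d(B,C) = 9 + 6 + 7 = 22, d(A,C) = 1 + 0 + 1 = 2.
d(A,C) = 2 ≤ 20 + 22 = 42. Triangle inequality is satisfied.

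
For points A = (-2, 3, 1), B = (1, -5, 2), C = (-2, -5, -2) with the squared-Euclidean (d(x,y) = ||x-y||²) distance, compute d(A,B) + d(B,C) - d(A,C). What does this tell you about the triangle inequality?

d(A,B) = 3² + 8² + 1² = 74, d(B,C) = 3² + 0² + 4² = 25, d(A,C) = 0² + 8² + 3² = 73.
d(A,B) + d(B,C) - d(A,C) = 74 + 25 - 73 = 99 - 73 = 26. This is ≥ 0, so the triangle inequality holds for these points.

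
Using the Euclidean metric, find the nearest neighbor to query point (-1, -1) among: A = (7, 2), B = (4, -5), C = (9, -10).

Distances: d(A) ≈ 8.544, d(B) ≈ 6.4031, d(C) ≈ 13.4536. Nearest: B = (4, -5) with distance 6.4031.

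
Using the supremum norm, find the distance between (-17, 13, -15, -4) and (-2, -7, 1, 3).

max(|x_i - y_i|) = max(|-17 - (-2)|, |13 - (-7)|, |-15 - 1|, |-4 - 3|) = max(15, 20, 16, 7) = 20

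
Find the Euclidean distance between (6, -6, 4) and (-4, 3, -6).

√(Σ(x_i - y_i)²) = √((6 - (-4))² + (-6 - 3)² + (4 - (-6))²)
= √(10² + (-9)² + 10²) = √(100 + 81 + 100) = √281 ≈ 16.7631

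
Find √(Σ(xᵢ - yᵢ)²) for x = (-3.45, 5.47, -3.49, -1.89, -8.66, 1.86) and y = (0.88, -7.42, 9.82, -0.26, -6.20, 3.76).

√(Σ(x_i - y_i)²) = √((-3.45 - 0.88)² + (5.47 - (-7.42))² + (-3.49 - 9.82)² + (-1.89 - (-0.26))² + (-8.66 - (-6.2))² + (1.86 - 3.76)²)
= √((-4.33)² + 12.89² + (-13.31)² + (-1.63)² + (-2.46)² + (-1.9)²) = √(18.7489 + 166.1521 + 177.1561 + 2.6569 + 6.0516 + 3.61) = √374.3756 ≈ 19.3488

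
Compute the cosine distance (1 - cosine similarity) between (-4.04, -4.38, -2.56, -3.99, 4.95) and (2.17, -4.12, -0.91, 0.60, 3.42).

With u = (-4.04, -4.38, -2.56, -3.99, 4.95), v = (2.17, -4.12, -0.91, 0.60, 3.42):
u·v = (-4.04)·2.17 + (-4.38)·(-4.12) + (-2.56)·(-0.91) + (-3.99)·0.6 + 4.95·3.42 = (-8.7668) + 18.0456 + 2.3296 + (-2.394) + 16.929 = 26.1434.
|u| = √((-4.04)² + (-4.38)² + (-2.56)² + (-3.99)² + 4.95²) = √(16.3216 + 19.1844 + 6.5536 + 15.9201 + 24.5025) = √82.4822, |v| = √(2.17² + (-4.12)² + (-0.91)² + 0.6² + 3.42²) = √(4.7089 + 16.9744 + 0.8281 + 0.36 + 11.6964) = √34.5678.
cos θ = (u·v)/(|u||v|) = 26.1434/(√82.4822·√34.5678) ≈ 0.4896
Cosine distance = 1 - cos θ ≈ 1 - 0.4896 = 0.5104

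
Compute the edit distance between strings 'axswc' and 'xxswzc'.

Let D[i][j] be the edit distance between the first i characters of 'axswc' and the first j characters of 'xxswzc', with D[i][0] = i, D[0][j] = j, and D[i][j] = D[i-1][j-1] if the characters match, else 1 + min(D[i-1][j], D[i][j-1], D[i-1][j-1]). Filling the table (rows: prefixes of 'axswc', columns: prefixes of 'xxswzc'):
     ε  x  x  s  w  z  c
  ε  0  1  2  3  4  5  6
  a  1  1  2  3  4  5  6
  x  2  1  1  2  3  4  5
  s  3  2  2  1  2  3  4
  w  4  3  3  2  1  2  3
  c  5  4  4  3  2  2  2
The bottom-right entry gives D[5][6] = 2, so no sequence of fewer than 2 edits works. Backtracking through the table gives one optimal edit sequence (2 edits):
  axswc → xxswc (sub a→x @1)
  xxswc → xxswzc (ins z @5)
Edit distance = 2.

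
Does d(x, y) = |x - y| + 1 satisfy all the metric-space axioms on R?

No. d fails identity of indiscernibles (specifically d(x,x) = 0): d(4, 4) = |4 - 4| + 1 = 0 + 1 = 1 ≠ 0.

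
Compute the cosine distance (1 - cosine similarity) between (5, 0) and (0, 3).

With u = (5, 0), v = (0, 3):
u·v = 5·0 + 0·3 = 0 + 0 = 0.
|u| = √(5² + 0²) = √25, |v| = √(0² + 3²) = √9, so |u||v| = √(25·9) = √225 = 15.
cos θ = (u·v)/(|u||v|) = 0/15 = 0
Cosine distance = 1 - cos θ = 1 - 0 = 1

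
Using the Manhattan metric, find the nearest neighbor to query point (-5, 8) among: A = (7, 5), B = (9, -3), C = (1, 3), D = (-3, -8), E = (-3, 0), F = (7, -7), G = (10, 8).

Distances: d(A) = 15, d(B) = 25, d(C) = 11, d(D) = 18, d(E) = 10, d(F) = 27, d(G) = 15. Nearest: E = (-3, 0) with distance 10.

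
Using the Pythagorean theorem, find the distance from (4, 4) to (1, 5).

√(Σ(x_i - y_i)²) = √((4 - 1)² + (4 - 5)²)
= √(3² + (-1)²) = √(9 + 1) = √10 ≈ 3.1623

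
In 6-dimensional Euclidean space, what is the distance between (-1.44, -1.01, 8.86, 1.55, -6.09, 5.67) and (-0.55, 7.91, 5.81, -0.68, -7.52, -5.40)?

√(Σ(x_i - y_i)²) = √((-1.44 - (-0.55))² + (-1.01 - 7.91)² + (8.86 - 5.81)² + (1.55 - (-0.68))² + (-6.09 - (-7.52))² + (5.67 - (-5.4))²)
= √((-0.89)² + (-8.92)² + 3.05² + 2.23² + 1.43² + 11.07²) = √(0.7921 + 79.5664 + 9.3025 + 4.9729 + 2.0449 + 122.5449) = √219.2237 ≈ 14.8062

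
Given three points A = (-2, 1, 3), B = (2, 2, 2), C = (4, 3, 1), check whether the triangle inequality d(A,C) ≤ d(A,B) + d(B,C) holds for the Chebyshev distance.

d(A,B) = max(4, 1, 1) = 4, d(B,C) = max(2, 1, 1) = 2, d(A,C) = max(6, 2, 2) = 6.
d(A,C) = 6 ≤ 4 + 2 = 6. Triangle inequality is satisfied.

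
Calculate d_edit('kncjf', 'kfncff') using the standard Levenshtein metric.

Let D[i][j] be the edit distance between the first i characters of 'kncjf' and the first j characters of 'kfncff', with D[i][0] = i, D[0][j] = j, and D[i][j] = D[i-1][j-1] if the characters match, else 1 + min(D[i-1][j], D[i][j-1], D[i-1][j-1]). Filling the table (rows: prefixes of 'kncjf', columns: prefixes of 'kfncff'):
     ε  k  f  n  c  f  f
  ε  0  1  2  3  4  5  6
  k  1  0  1  2  3  4  5
  n  2  1  1  1  2  3  4
  c  3  2  2  2  1  2  3
  j  4  3  3  3  2  2  3
  f  5  4  3  4  3  2  2
The bottom-right entry gives D[5][6] = 2, so no sequence of fewer than 2 edits works. Backtracking through the table gives one optimal edit sequence (2 edits):
  kncjf → kfncjf (ins f @2)
  kfncjf → kfncff (sub j→f @5)
Edit distance = 2.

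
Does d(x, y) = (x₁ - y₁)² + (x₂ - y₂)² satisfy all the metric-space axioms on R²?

No. The squared Euclidean distance fails the triangle inequality. Counterexample: x = (0, 0), y = (2, 3), z = (4, 6). d(x,z) = 4² + 6² = 52, but d(x,y) + d(y,z) = (2² + 3²) + (2² + 3²) = 13 + 13 = 26. Since 52 > 26, the triangle inequality is violated. (Note: √d, the ordinary Euclidean distance, IS a metric.)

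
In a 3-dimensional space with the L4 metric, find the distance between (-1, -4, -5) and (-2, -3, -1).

(Σ|x_i - y_i|^4)^(1/4) = (|-1 - (-2)|^4 + |-4 - (-3)|^4 + |-5 - (-1)|^4)^(1/4)
= (1^4 + 1^4 + 4^4)^(1/4) = (1 + 1 + 256)^(1/4) = (258)^(1/4) ≈ 4.0078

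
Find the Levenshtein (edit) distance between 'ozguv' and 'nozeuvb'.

Let D[i][j] be the edit distance between the first i characters of 'ozguv' and the first j characters of 'nozeuvb', with D[i][0] = i, D[0][j] = j, and D[i][j] = D[i-1][j-1] if the characters match, else 1 + min(D[i-1][j], D[i][j-1], D[i-1][j-1]). Filling the table (rows: prefixes of 'ozguv', columns: prefixes of 'nozeuvb'):
     ε  n  o  z  e  u  v  b
  ε  0  1  2  3  4  5  6  7
  o  1  1  1  2  3  4  5  6
  z  2  2  2  1  2  3  4  5
  g  3  3  3  2  2  3  4  5
  u  4  4  4  3  3  2  3  4
  v  5  5  5  4  4  3  2  3
The bottom-right entry gives D[5][7] = 3, so no sequence of fewer than 3 edits works. Backtracking through the table gives one optimal edit sequence (3 edits):
  ozguv → nozguv (ins n @1)
  nozguv → nozeuv (sub g→e @4)
  nozeuv → nozeuvb (ins b @7)
Edit distance = 3.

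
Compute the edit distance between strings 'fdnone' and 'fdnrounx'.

Let D[i][j] be the edit distance between the first i characters of 'fdnone' and the first j characters of 'fdnrounx', with D[i][0] = i, D[0][j] = j, and D[i][j] = D[i-1][j-1] if the characters match, else 1 + min(D[i-1][j], D[i][j-1], D[i-1][j-1]). Filling the table (rows: prefixes of 'fdnone', columns: prefixes of 'fdnrounx'):
     ε  f  d  n  r  o  u  n  x
  ε  0  1  2  3  4  5  6  7  8
  f  1  0  1  2  3  4  5  6  7
  d  2  1  0  1  2  3  4  5  6
  n  3  2  1  0  1  2  3  4  5
  o  4  3  2  1  1  1  2  3  4
  n  5  4  3  2  2  2  2  2  3
  e  6  5  4  3  3  3  3  3  3
The bottom-right entry gives D[6][8] = 3, so no sequence of fewer than 3 edits works. Backtracking through the table gives one optimal edit sequence (3 edits):
  fdnone → fdnrone (ins r @4)
  fdnrone → fdnroune (ins u @6)
  fdnroune → fdnrounx (sub e→x @8)
Edit distance = 3.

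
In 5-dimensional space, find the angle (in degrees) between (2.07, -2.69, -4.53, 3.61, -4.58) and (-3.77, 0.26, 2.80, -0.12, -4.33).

With u = (2.07, -2.69, -4.53, 3.61, -4.58), v = (-3.77, 0.26, 2.80, -0.12, -4.33):
u·v = 2.07·(-3.77) + (-2.69)·0.26 + (-4.53)·2.8 + 3.61·(-0.12) + (-4.58)·(-4.33) = (-7.8039) + (-0.6994) + (-12.684) + (-0.4332) + 19.8314 = -1.7891.
|u| = √(2.07² + (-2.69)² + (-4.53)² + 3.61² + (-4.58)²) = √(4.2849 + 7.2361 + 20.5209 + 13.0321 + 20.9764) = √66.0504, |v| = √((-3.77)² + 0.26² + 2.8² + (-0.12)² + (-4.33)²) = √(14.2129 + 0.0676 + 7.84 + 0.0144 + 18.7489) = √40.8838.
cos θ = (u·v)/(|u||v|) = -1.7891/(√66.0504·√40.8838) ≈ -0.034429
θ = arccos(-0.034429) ≈ 91.97°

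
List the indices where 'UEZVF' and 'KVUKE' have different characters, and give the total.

Differing positions: 1, 2, 3, 4, 5. Hamming distance = 5.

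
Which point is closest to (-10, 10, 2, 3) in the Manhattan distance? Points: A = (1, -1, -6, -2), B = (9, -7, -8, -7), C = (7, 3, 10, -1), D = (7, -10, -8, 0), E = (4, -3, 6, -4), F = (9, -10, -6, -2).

Distances: d(A) = 35, d(B) = 56, d(C) = 36, d(D) = 50, d(E) = 38, d(F) = 52. Nearest: A = (1, -1, -6, -2) with distance 35.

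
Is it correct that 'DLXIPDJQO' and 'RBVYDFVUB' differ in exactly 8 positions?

Differing positions: 1, 2, 3, 4, 5, 6, 7, 8, 9. Hamming distance = 9, so the claim that d_H = 8 is false.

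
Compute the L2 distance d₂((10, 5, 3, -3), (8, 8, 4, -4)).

√(Σ(x_i - y_i)²) = √((10 - 8)² + (5 - 8)² + (3 - 4)² + (-3 - (-4))²)
= √(2² + (-3)² + (-1)² + 1²) = √(4 + 9 + 1 + 1) = √15 ≈ 3.873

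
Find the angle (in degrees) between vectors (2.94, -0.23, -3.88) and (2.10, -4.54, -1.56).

With u = (2.94, -0.23, -3.88), v = (2.10, -4.54, -1.56):
u·v = 2.94·2.1 + (-0.23)·(-4.54) + (-3.88)·(-1.56) = 6.174 + 1.0442 + 6.0528 = 13.271.
|u| = √(2.94² + (-0.23)² + (-3.88)²) = √(8.6436 + 0.0529 + 15.0544) = √23.7509, |v| = √(2.1² + (-4.54)² + (-1.56)²) = √(4.41 + 20.6116 + 2.4336) = √27.4552.
cos θ = (u·v)/(|u||v|) = 13.271/(√23.7509·√27.4552) ≈ 0.519698
θ = arccos(0.519698) ≈ 58.69°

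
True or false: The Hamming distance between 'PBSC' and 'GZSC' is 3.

Differing positions: 1, 2. Hamming distance = 2, so the claim that d_H = 3 is false.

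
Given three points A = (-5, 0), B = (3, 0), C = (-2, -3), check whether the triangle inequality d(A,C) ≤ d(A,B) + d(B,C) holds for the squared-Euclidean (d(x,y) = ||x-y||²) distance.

d(A,B) = 8² + 0² = 64, d(B,C) = 5² + 3² = 34, d(A,C) = 3² + 3² = 18.
d(A,C) = 18 ≤ 64 + 34 = 98. Triangle inequality is satisfied.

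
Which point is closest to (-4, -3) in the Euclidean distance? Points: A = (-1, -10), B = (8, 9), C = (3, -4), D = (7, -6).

Distances: d(A) ≈ 7.6158, d(B) ≈ 16.9706, d(C) ≈ 7.0711, d(D) ≈ 11.4018. Nearest: C = (3, -4) with distance 7.0711.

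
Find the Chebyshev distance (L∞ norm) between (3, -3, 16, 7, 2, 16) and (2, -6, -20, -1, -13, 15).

max(|x_i - y_i|) = max(|3 - 2|, |-3 - (-6)|, |16 - (-20)|, |7 - (-1)|, |2 - (-13)|, |16 - 15|) = max(1, 3, 36, 8, 15, 1) = 36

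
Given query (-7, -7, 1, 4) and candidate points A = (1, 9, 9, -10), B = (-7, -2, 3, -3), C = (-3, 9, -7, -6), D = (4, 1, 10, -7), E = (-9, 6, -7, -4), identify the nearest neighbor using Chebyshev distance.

Distances: d(A) = 16, d(B) = 7, d(C) = 16, d(D) = 11, d(E) = 13. Nearest: B = (-7, -2, 3, -3) with distance 7.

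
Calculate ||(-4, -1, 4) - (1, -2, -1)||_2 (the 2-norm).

(Σ|x_i - y_i|^2)^(1/2) = (|-4 - 1|^2 + |-1 - (-2)|^2 + |4 - (-1)|^2)^(1/2)
= (5^2 + 1^2 + 5^2)^(1/2) = (25 + 1 + 25)^(1/2) = (51)^(1/2) ≈ 7.1414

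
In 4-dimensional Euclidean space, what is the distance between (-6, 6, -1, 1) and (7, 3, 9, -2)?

√(Σ(x_i - y_i)²) = √((-6 - 7)² + (6 - 3)² + (-1 - 9)² + (1 - (-2))²)
= √((-13)² + 3² + (-10)² + 3²) = √(169 + 9 + 100 + 9) = √287 ≈ 16.9411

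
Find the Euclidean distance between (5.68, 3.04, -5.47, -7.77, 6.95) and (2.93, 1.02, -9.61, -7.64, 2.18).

√(Σ(x_i - y_i)²) = √((5.68 - 2.93)² + (3.04 - 1.02)² + (-5.47 - (-9.61))² + (-7.77 - (-7.64))² + (6.95 - 2.18)²)
= √(2.75² + 2.02² + 4.14² + (-0.13)² + 4.77²) = √(7.5625 + 4.0804 + 17.1396 + 0.0169 + 22.7529) = √51.5523 ≈ 7.18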